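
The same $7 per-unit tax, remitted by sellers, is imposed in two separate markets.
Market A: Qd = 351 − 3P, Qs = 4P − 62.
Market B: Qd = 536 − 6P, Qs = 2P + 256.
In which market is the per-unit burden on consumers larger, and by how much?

Market A: pre-tax P* = $59, Q* = 174; post-tax Q = 162; per-unit burden on consumers = $4.
Market B: pre-tax P* = $35, Q* = 326; post-tax Q = 315.5; per-unit burden on consumers = $1.75.
Difference: $4 vs $1.75 → market A is larger by $2.25.

Market A, by $2.25.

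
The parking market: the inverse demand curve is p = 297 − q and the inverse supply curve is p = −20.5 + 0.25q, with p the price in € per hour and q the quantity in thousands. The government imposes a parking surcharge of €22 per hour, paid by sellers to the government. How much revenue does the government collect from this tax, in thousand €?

Tax revenue = €5200.8 thousand.

Inverting to q(p) form: qd = 297 − p; qs = 4p + 82.
Before the tax: set 297 − p = 4p + 82 → p* = €43, q* = 254.
With the tax collected from sellers, supply shifts: qs = 4(p − 22) + 82.
Solving gives q = 236.4 with buyers paying €60.6 and sellers receiving €38.6 (the €22 wedge).
Revenue = t · Q = 22 · 236.4 = €5200.8.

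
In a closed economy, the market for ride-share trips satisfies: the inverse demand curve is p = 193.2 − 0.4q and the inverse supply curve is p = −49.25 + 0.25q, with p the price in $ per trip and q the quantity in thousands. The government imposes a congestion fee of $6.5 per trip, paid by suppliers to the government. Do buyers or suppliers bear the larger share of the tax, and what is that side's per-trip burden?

Buyers bear the larger share: $4 per trip.

Inverting to q(p) form: qd = 483 − 2.5p; qs = 4p + 197.
Without the tax, 483 − 2.5p = 4p + 197 gives 6.5p = 286, so p* = $44 and q* = 373.
With the tax collected from suppliers, supply shifts: qs = 4(p − 6.5) + 197.
Solving gives q = 363 with buyers paying $48 and suppliers receiving $41.5 (the $6.5 wedge).
Per-trip burden: buyers $4, suppliers $2.5.
Buyers take the larger share because demand is less price-elastic here (demand slope 2.5 vs supply slope 4).
The less price-elastic side of the market bears the larger share of a per-unit tax.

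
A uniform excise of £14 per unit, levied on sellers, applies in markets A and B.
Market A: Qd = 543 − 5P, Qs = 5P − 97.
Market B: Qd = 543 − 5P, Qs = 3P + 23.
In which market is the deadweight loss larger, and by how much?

Market A: pre-tax P* = £64, Q* = 223; post-tax Q = 188; deadweight loss = £245.
Market B: pre-tax P* = £65, Q* = 218; post-tax Q = 191.75; deadweight loss = £183.75.
Difference: £245 vs £183.75 → market A is larger by £61.25.

Market A, by £61.25.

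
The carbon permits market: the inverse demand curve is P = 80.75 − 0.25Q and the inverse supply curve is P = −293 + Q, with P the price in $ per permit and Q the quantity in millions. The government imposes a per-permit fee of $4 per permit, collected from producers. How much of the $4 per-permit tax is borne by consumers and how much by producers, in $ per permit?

Consumers bear $0.8 per permit; producers bear $3.2 per permit.

Rewrite in direct form: Qd = 323 − 4P and Qs = P + 293.
Without the tax, 323 − 4P = P + 293 gives 5P = 30, so P* = $6 and Q* = 299.
With the tax collected from producers, supply shifts: Qs = (P − 4) + 293.
New equilibrium: consumers pay $6.8, producers receive $2.8, Q = 295.8. (Wedge: Pb − Ps = 4.)
Burden on consumers: $0.8; on producers: $3.2. (They sum to $4.)
The less price-elastic side of the market bears the larger share of a per-unit tax.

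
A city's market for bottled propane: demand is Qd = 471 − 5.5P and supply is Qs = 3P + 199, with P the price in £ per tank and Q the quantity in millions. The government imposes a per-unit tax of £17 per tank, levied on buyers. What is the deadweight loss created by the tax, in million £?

Deadweight loss = £280.5 million.

Before the tax: set 471 − 5.5P = 3P + 199 → P* = £32, Q* = 295.
With the tax collected from buyers, demand (in seller-price terms) shifts: Qd = 471 − 5.5(P + 17).
New equilibrium: buyers pay £38, sellers receive £21, Q = 262. (Wedge: Pb − Ps = 17.)
Quantity falls by |ΔQ| = |295 − 262| = 33.
DWL = ½ · t · |ΔQ| = ½ · 17 · 33 = £280.5.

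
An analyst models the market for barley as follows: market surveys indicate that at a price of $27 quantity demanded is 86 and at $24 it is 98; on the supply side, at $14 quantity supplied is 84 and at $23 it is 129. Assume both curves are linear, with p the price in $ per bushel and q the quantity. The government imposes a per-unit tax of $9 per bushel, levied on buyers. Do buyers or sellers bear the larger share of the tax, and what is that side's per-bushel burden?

Demand slope: (98 − 86)/(24 − 27) = -4, so qd = 194 − 4p.
Supply slope: (129 − 84)/(23 − 14) = 5, so qs = 5p + 14.
Without the tax, 194 − 4p = 5p + 14 gives 9p = 180, so p* = $20 and q* = 114.
With the tax collected from buyers, demand (in seller-price terms) shifts: qd = 194 − 4(p + 9).
New equilibrium: buyers pay $25, sellers receive $16, q = 94. (Wedge: pb − ps = 9.)
Per-bushel burden: buyers $5, sellers $4.
Buyers take the larger share because demand is less price-elastic here (demand slope 4 vs supply slope 5).
The less price-elastic side of the market bears the larger share of a per-unit tax.

Buyers bear the larger share: $5 per bushel.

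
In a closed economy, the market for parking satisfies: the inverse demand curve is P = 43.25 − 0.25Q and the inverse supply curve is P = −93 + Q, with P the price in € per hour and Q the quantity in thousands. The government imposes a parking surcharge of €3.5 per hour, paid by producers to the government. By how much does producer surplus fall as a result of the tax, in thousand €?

Producer surplus falls by €301.28 thousand.

Rewrite in direct form: Qd = 173 − 4P and Qs = P + 93.
Without the tax, 173 − 4P = P + 93 gives 5P = 80, so P* = €16 and Q* = 109.
With the tax collected from producers, supply shifts: Qs = (P − 3.5) + 93.
New equilibrium: consumers pay €16.7, producers receive €13.2, Q = 106.2. (Wedge: Pb − Ps = 3.5.)
ΔPS is the trapezoid between Q = 106.2 and Q = 109 of height €2.8: ½ · (109 + 106.2) · 2.8 = €301.28.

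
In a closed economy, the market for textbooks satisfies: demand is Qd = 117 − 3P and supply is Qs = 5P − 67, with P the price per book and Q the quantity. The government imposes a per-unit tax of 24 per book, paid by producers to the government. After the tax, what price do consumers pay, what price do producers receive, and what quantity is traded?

Without the tax, 117 − 3P = 5P − 67 gives 8P = 184, so P* = 23 and Q* = 48.
With the tax collected from producers, supply shifts: Qs = 5(P − 24) − 67.
New equilibrium: consumers pay 38, producers receive 14, Q = 3. (Wedge: Pb − Ps = 24.)

Consumers pay 38; producers receive 14; quantity = 3.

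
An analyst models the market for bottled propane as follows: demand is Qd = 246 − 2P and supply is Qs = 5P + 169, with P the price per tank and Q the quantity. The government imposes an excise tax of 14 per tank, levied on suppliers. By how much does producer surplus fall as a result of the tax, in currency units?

Producer surplus falls by 856.

Without the tax, 246 − 2P = 5P + 169 gives 7P = 77, so P* = 11 and Q* = 224.
With the tax collected from suppliers, supply shifts: Qs = 5(P − 14) + 169.
Solving gives Q = 204 with buyers paying 21 and suppliers receiving 7 (the 14 wedge).
ΔPS is the trapezoid between Q = 204 and Q = 224 of height 4: ½ · (224 + 204) · 4 = 856.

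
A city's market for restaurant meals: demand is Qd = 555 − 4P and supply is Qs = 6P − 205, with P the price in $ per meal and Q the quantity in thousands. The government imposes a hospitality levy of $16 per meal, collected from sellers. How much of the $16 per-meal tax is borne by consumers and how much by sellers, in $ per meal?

Consumers bear $9.6 per meal; sellers bear $6.4 per meal.

Before the tax: set 555 − 4P = 6P − 205 → P* = $76, Q* = 251.
With the tax collected from sellers, supply shifts: Qs = 6(P − 16) − 205.
New equilibrium: consumers pay $85.6, sellers receive $69.6, Q = 212.6. (Wedge: Pb − Ps = 16.)
Burden on consumers: $9.6; on sellers: $6.4. (They sum to $16.)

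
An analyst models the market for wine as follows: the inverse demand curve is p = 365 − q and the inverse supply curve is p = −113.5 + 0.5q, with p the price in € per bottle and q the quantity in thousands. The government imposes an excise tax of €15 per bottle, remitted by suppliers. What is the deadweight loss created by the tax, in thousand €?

Rewrite in direct form: qd = 365 − p and qs = 2p + 227.
Before the tax: set 365 − p = 2p + 227 → p* = €46, q* = 319.
With the tax collected from suppliers, supply shifts: qs = 2(p − 15) + 227.
Solving gives q = 309 with buyers paying €56 and suppliers receiving €41 (the €15 wedge).
Quantity falls by |ΔQ| = |319 − 309| = 10.
DWL = ½ · t · |ΔQ| = ½ · 15 · 10 = €75.

Deadweight loss = €75 thousand.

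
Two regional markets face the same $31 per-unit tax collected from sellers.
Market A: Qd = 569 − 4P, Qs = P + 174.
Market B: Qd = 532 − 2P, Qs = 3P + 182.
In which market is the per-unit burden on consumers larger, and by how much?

Market B, by $12.4.

Market A: pre-tax P* = $79, Q* = 253; post-tax Q = 228.2; per-unit burden on consumers = $6.2.
Market B: pre-tax P* = $70, Q* = 392; post-tax Q = 354.8; per-unit burden on consumers = $18.6.
Difference: $6.2 vs $18.6 → market B is larger by $12.4.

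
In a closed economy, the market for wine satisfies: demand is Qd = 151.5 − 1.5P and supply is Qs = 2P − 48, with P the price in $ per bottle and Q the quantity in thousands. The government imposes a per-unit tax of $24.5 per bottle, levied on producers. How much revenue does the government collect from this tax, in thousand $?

Without the tax, 151.5 − 1.5P = 2P − 48 gives 3.5P = 199.5, so P* = $57 and Q* = 66.
With the tax collected from producers, supply shifts: Qs = 2(P − 24.5) − 48.
Solving gives Q = 45 with buyers paying $71 and producers receiving $46.5 (the $24.5 wedge).
Revenue = t · Q = 24.5 · 45 = $1102.5.

Tax revenue = $1102.5 thousand.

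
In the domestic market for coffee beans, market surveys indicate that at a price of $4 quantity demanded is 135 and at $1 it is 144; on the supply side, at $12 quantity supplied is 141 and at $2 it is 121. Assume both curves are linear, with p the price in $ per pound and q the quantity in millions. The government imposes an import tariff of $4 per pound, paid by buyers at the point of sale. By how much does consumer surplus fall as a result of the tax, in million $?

Demand slope: (144 − 135)/(1 − 4) = -3, so qd = 147 − 3p.
Supply slope: (121 − 141)/(2 − 12) = 2, so qs = 2p + 117.
Before the tax: set 147 − 3p = 2p + 117 → p* = $6, q* = 129.
With the tax collected from buyers, demand (in seller-price terms) shifts: qd = 147 − 3(p + 4).
New equilibrium: buyers pay $7.6, producers receive $3.6, q = 124.2. (Wedge: pb − ps = 4.)
ΔCS is the trapezoid between Q = 124.2 and Q = 129 of height $1.6: ½ · (129 + 124.2) · 1.6 = $202.56.

Consumer surplus falls by $202.56 million.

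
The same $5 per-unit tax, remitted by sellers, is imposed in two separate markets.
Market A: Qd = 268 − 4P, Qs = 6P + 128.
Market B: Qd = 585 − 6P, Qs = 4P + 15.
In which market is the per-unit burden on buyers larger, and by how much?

Market A, by $1.

Market A: pre-tax P* = $14, Q* = 212; post-tax Q = 200; per-unit burden on buyers = $3.
Market B: pre-tax P* = $57, Q* = 243; post-tax Q = 231; per-unit burden on buyers = $2.
Difference: $3 vs $2 → market A is larger by $1.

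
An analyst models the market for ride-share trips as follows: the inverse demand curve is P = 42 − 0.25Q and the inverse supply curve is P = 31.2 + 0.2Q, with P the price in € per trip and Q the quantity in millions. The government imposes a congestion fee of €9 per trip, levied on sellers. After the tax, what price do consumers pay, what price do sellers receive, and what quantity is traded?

Consumers pay €41; sellers receive €32; quantity = 4.

Rewrite in direct form: Qd = 168 − 4P and Qs = 5P − 156.
Without the tax, 168 − 4P = 5P − 156 gives 9P = 324, so P* = €36 and Q* = 24.
With the tax collected from sellers, supply shifts: Qs = 5(P − 9) − 156.
New equilibrium: consumers pay €41, sellers receive €32, Q = 4. (Wedge: Pb − Ps = 9.)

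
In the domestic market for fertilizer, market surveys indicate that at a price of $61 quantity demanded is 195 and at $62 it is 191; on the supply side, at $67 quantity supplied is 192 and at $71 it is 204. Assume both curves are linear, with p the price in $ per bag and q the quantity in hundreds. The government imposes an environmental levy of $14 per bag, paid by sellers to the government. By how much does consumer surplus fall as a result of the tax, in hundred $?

Demand slope: (191 − 195)/(62 − 61) = -4, so qd = 439 − 4p.
Supply slope: (204 − 192)/(71 − 67) = 3, so qs = 3p − 9.
Without the tax, 439 − 4p = 3p − 9 gives 7p = 448, so p* = $64 and q* = 183.
With the tax collected from sellers, supply shifts: qs = 3(p − 14) − 9.
New equilibrium: consumers pay $70, sellers receive $56, q = 159. (Wedge: pb − ps = 14.)
ΔCS is the trapezoid between Q = 159 and Q = 183 of height $6: ½ · (183 + 159) · 6 = $1026.

Consumer surplus falls by $1026 hundred.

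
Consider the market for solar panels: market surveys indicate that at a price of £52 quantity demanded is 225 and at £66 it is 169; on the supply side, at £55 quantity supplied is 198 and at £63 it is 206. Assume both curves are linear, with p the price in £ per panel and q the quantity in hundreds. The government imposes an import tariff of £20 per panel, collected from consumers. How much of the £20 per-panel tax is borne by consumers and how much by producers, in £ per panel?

Consumers bear £4 per panel; producers bear £16 per panel.

Demand slope: (169 − 225)/(66 − 52) = -4, so qd = 433 − 4p.
Supply slope: (206 − 198)/(63 − 55) = 1, so qs = p + 143.
Before the tax: set 433 − 4p = p + 143 → p* = £58, q* = 201.
With the tax collected from consumers, demand (in seller-price terms) shifts: qd = 433 − 4(p + 20).
Solving gives q = 185 with consumers paying £62 and producers receiving £42 (the £20 wedge).
Burden on consumers: £4; on producers: £16. (They sum to £20.)
The less price-elastic side of the market bears the larger share of a per-unit tax.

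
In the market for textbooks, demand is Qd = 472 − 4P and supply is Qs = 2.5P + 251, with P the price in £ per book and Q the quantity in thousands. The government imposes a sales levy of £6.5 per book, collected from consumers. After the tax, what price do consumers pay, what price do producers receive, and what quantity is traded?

Before the tax: set 472 − 4P = 2.5P + 251 → P* = £34, Q* = 336.
With the tax collected from consumers, demand (in seller-price terms) shifts: Qd = 472 − 4(P + 6.5).
New equilibrium: consumers pay £36.5, producers receive £30, Q = 326. (Wedge: Pb − Ps = 6.5.)
The less price-elastic side of the market bears the larger share of a per-unit tax.

Consumers pay £36.5; producers receive £30; quantity = 326.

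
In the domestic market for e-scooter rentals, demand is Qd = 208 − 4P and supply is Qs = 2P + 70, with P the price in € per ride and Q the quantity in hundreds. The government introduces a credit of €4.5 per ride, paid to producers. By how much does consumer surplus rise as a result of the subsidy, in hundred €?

Without the subsidy, 208 − 4P = 2P + 70 gives 6P = 138, so P* = €23 and Q* = 116.
With a per-unit subsidy paid to producers, each receives P + 4.5 per unit sold, so supply becomes Qs = 2(P + 4.5) + 70.
Solving gives Q = 122 with consumers paying €21.5 and producers receiving €26 (the €4.5 wedge).
ΔCS is the trapezoid between Q = 122 and Q = 116 of height €1.5: ½ · (116 + 122) · 1.5 = €178.5.

Consumer surplus rises by €178.5 hundred.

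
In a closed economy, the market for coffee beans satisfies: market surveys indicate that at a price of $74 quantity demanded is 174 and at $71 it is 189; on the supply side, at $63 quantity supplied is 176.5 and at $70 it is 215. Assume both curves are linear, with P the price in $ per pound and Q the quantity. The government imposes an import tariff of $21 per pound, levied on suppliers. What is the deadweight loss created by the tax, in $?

Deadweight loss = $577.5.

Demand slope: (189 − 174)/(71 − 74) = -5, so Qd = 544 − 5P.
Supply slope: (215 − 176.5)/(70 − 63) = 5.5, so Qs = 5.5P − 170.
Without the tax, 544 − 5P = 5.5P − 170 gives 10.5P = 714, so P* = $68 and Q* = 204.
With the tax collected from suppliers, supply shifts: Qs = 5.5(P − 21) − 170.
New equilibrium: buyers pay $79, suppliers receive $58, Q = 149. (Wedge: Pb − Ps = 21.)
Quantity falls by |ΔQ| = |204 − 149| = 55.
DWL = ½ · t · |ΔQ| = ½ · 21 · 55 = $577.5.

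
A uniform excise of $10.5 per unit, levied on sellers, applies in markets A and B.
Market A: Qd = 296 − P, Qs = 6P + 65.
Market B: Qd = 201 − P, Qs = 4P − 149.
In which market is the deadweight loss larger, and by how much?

Market A: pre-tax P* = $33, Q* = 263; post-tax Q = 254; deadweight loss = $47.25.
Market B: pre-tax P* = $70, Q* = 131; post-tax Q = 122.6; deadweight loss = $44.1.
Difference: $47.25 vs $44.1 → market A is larger by $3.15.

Market A, by $3.15.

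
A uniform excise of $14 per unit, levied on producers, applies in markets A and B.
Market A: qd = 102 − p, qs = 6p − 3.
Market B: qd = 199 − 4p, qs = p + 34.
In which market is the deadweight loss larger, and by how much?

Market A, by $5.6.

Market A: pre-tax p* = $15, q* = 87; post-tax q = 75; deadweight loss = $84.
Market B: pre-tax p* = $33, q* = 67; post-tax q = 55.8; deadweight loss = $78.4.
Difference: $84 vs $78.4 → market A is larger by $5.6.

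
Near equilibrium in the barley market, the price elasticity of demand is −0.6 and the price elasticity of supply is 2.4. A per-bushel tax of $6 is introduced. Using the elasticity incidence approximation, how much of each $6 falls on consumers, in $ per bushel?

Consumers bear ≈ $4.8 per bushel.

Incidence ratio: consumers' share ≈ εs / (εs + |εd|) = 2.4 / (2.4 + 0.6) = 0.8.
So consumers bear ≈ 0.8 × $6 = $4.8; suppliers bear $1.2.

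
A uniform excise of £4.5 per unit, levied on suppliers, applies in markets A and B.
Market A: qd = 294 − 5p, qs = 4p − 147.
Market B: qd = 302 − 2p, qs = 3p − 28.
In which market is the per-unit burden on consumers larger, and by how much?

Market B, by £0.7.

Market A: pre-tax p* = £49, q* = 49; post-tax q = 39; per-unit burden on consumers = £2.
Market B: pre-tax p* = £66, q* = 170; post-tax q = 164.6; per-unit burden on consumers = £2.7.
Difference: £2 vs £2.7 → market B is larger by £0.7.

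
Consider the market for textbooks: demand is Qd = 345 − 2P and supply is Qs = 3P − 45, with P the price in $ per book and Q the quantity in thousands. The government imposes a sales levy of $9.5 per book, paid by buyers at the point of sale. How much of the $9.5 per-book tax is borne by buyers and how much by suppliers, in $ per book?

Without the tax, 345 − 2P = 3P − 45 gives 5P = 390, so P* = $78 and Q* = 189.
With the tax collected from buyers, demand (in seller-price terms) shifts: Qd = 345 − 2(P + 9.5).
New equilibrium: buyers pay $83.7, suppliers receive $74.2, Q = 177.6. (Wedge: Pb − Ps = 9.5.)
Burden on buyers: $5.7; on suppliers: $3.8. (They sum to $9.5.)

Buyers bear $5.7 per book; suppliers bear $3.8 per book.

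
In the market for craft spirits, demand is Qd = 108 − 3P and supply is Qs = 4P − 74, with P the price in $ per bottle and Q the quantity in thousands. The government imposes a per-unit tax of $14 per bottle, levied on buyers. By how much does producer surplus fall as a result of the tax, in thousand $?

Producer surplus falls by $108 thousand.

Without the tax, 108 − 3P = 4P − 74 gives 7P = 182, so P* = $26 and Q* = 30.
With the tax collected from buyers, demand (in seller-price terms) shifts: Qd = 108 − 3(P + 14).
New equilibrium: buyers pay $34, sellers receive $20, Q = 6. (Wedge: Pb − Ps = 14.)
ΔPS is the trapezoid between Q = 6 and Q = 30 of height $6: ½ · (30 + 6) · 6 = $108.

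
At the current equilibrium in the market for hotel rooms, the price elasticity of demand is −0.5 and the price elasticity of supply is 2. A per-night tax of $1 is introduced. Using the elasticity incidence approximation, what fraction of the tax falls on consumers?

Incidence ratio: consumers' share ≈ εs / (εs + |εd|) = 2 / (2 + 0.5) = 0.8.
Supply is the more elastic side, so consumers bear the larger share.

Consumers' share ≈ 0.8.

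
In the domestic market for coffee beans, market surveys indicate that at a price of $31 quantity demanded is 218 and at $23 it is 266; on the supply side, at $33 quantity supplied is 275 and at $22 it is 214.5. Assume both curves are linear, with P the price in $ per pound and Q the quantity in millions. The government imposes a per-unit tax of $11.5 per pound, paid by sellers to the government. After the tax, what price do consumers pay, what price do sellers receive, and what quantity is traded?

Consumers pay $32.5; sellers receive $21; quantity = 209.

Demand slope: (266 − 218)/(23 − 31) = -6, so Qd = 404 − 6P.
Supply slope: (214.5 − 275)/(22 − 33) = 5.5, so Qs = 5.5P + 93.5.
Without the tax, 404 − 6P = 5.5P + 93.5 gives 11.5P = 310.5, so P* = $27 and Q* = 242.
With the tax collected from sellers, supply shifts: Qs = 5.5(P − 11.5) + 93.5.
New equilibrium: consumers pay $32.5, sellers receive $21, Q = 209. (Wedge: Pb − Ps = 11.5.)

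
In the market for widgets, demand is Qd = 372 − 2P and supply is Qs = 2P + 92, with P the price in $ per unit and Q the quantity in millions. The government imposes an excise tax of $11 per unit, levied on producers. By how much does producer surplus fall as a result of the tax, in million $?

Before the tax: set 372 − 2P = 2P + 92 → P* = $70, Q* = 232.
With the tax collected from producers, supply shifts: Qs = 2(P − 11) + 92.
Solving gives Q = 221 with consumers paying $75.5 and producers receiving $64.5 (the $11 wedge).
ΔPS is the trapezoid between Q = 221 and Q = 232 of height $5.5: ½ · (232 + 221) · 5.5 = $1245.75.

Producer surplus falls by $1245.75 million.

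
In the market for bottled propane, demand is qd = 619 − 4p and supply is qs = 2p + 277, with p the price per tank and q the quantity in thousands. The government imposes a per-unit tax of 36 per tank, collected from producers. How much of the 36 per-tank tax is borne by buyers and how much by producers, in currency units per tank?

Without the tax, 619 − 4p = 2p + 277 gives 6p = 342, so p* = 57 and q* = 391.
With the tax collected from producers, supply shifts: qs = 2(p − 36) + 277.
Solving gives q = 343 with buyers paying 69 and producers receiving 33 (the 36 wedge).
Burden on buyers: 12; on producers: 24. (They sum to 36.)
The less price-elastic side of the market bears the larger share of a per-unit tax.

Buyers bear 12 per tank; producers bear 24 per tank.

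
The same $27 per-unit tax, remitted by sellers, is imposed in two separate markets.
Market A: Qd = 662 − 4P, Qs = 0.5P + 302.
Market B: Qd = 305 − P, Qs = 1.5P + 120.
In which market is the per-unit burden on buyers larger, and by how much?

Market A: pre-tax P* = $80, Q* = 342; post-tax Q = 330; per-unit burden on buyers = $3.
Market B: pre-tax P* = $74, Q* = 231; post-tax Q = 214.8; per-unit burden on buyers = $16.2.
Difference: $3 vs $16.2 → market B is larger by $13.2.

Market B, by $13.2.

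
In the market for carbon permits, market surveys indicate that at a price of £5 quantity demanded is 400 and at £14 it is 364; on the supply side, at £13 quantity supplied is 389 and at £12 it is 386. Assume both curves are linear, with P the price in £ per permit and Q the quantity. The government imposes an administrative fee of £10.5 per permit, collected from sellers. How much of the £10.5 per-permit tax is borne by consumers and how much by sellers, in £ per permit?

Demand slope: (364 − 400)/(14 − 5) = -4, so Qd = 420 − 4P.
Supply slope: (386 − 389)/(12 − 13) = 3, so Qs = 3P + 350.
Without the tax, 420 − 4P = 3P + 350 gives 7P = 70, so P* = £10 and Q* = 380.
With the tax collected from sellers, supply shifts: Qs = 3(P − 10.5) + 350.
New equilibrium: consumers pay £14.5, sellers receive £4, Q = 362. (Wedge: Pb − Ps = 10.5.)
Burden on consumers: £4.5; on sellers: £6. (They sum to £10.5.)
The less price-elastic side of the market bears the larger share of a per-unit tax.

Consumers bear £4.5 per permit; sellers bear £6 per permit.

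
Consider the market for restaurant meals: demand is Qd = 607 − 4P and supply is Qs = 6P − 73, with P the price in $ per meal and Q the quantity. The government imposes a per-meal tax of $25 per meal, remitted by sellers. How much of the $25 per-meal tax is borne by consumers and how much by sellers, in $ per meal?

Without the tax, 607 − 4P = 6P − 73 gives 10P = 680, so P* = $68 and Q* = 335.
With the tax collected from sellers, supply shifts: Qs = 6(P − 25) − 73.
New equilibrium: consumers pay $83, sellers receive $58, Q = 275. (Wedge: Pb − Ps = 25.)
Burden on consumers: $15; on sellers: $10. (They sum to $25.)
The less price-elastic side of the market bears the larger share of a per-unit tax.

Consumers bear $15 per meal; sellers bear $10 per meal.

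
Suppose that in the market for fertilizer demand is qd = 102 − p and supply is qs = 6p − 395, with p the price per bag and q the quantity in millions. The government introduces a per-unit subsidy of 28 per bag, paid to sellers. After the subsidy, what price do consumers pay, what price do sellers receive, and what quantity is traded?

Consumers pay 47; sellers receive 75; quantity = 55.

Without the subsidy, 102 − p = 6p − 395 gives 7p = 497, so p* = 71 and q* = 31.
With a per-unit subsidy paid to sellers, each receives p + 28 per unit sold, so supply becomes qs = 6(p + 28) − 395.
Solving gives q = 55 with consumers paying 47 and sellers receiving 75 (the 28 wedge).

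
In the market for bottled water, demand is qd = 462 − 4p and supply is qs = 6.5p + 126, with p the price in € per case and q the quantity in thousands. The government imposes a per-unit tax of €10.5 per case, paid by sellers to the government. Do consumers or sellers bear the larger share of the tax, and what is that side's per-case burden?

Consumers bear the larger share: €6.5 per case.

Without the tax, 462 − 4p = 6.5p + 126 gives 10.5p = 336, so p* = €32 and q* = 334.
With the tax collected from sellers, supply shifts: qs = 6.5(p − 10.5) + 126.
Solving gives q = 308 with consumers paying €38.5 and sellers receiving €28 (the €10.5 wedge).
Per-case burden: consumers €6.5, sellers €4.
Consumers take the larger share because demand is less price-elastic here (demand slope 4 vs supply slope 6.5).
The less price-elastic side of the market bears the larger share of a per-unit tax.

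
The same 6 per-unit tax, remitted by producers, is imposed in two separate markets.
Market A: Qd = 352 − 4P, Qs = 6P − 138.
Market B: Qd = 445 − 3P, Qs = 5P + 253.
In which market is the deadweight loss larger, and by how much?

Market A: pre-tax P* = 49, Q* = 156; post-tax Q = 141.6; deadweight loss = 43.2.
Market B: pre-tax P* = 24, Q* = 373; post-tax Q = 361.75; deadweight loss = 33.75.
Difference: 43.2 vs 33.75 → market A is larger by 9.45.

Market A, by 9.45.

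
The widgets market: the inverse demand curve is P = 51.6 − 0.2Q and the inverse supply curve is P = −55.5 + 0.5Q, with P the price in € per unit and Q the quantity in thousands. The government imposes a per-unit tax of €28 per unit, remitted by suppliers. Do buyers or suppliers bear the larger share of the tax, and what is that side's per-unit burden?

Suppliers bear the larger share: €20 per unit.

Rewrite in direct form: Qd = 258 − 5P and Qs = 2P + 111.
Before the tax: set 258 − 5P = 2P + 111 → P* = €21, Q* = 153.
With the tax collected from suppliers, supply shifts: Qs = 2(P − 28) + 111.
Solving gives Q = 113 with buyers paying €29 and suppliers receiving €1 (the €28 wedge).
Per-unit burden: buyers €8, suppliers €20.
Suppliers take the larger share because supply is less price-elastic here (demand slope 5 vs supply slope 2).
The less price-elastic side of the market bears the larger share of a per-unit tax.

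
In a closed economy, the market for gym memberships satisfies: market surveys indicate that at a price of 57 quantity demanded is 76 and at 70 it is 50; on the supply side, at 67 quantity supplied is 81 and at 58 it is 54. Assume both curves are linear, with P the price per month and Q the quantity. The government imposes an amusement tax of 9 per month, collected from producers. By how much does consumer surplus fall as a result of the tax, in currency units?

Demand slope: (50 − 76)/(70 − 57) = -2, so Qd = 190 − 2P.
Supply slope: (54 − 81)/(58 − 67) = 3, so Qs = 3P − 120.
Without the tax, 190 − 2P = 3P − 120 gives 5P = 310, so P* = 62 and Q* = 66.
With the tax collected from producers, supply shifts: Qs = 3(P − 9) − 120.
Solving gives Q = 55.2 with consumers paying 67.4 and producers receiving 58.4 (the 9 wedge).
ΔCS is the trapezoid between Q = 55.2 and Q = 66 of height 5.4: ½ · (66 + 55.2) · 5.4 = 327.24.

Consumer surplus falls by 327.24.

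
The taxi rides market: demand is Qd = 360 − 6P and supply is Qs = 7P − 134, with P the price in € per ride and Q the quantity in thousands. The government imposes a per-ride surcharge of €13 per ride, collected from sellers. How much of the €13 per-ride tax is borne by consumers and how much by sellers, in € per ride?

Consumers bear €7 per ride; sellers bear €6 per ride.

Before the tax: set 360 − 6P = 7P − 134 → P* = €38, Q* = 132.
With the tax collected from sellers, supply shifts: Qs = 7(P − 13) − 134.
Solving gives Q = 90 with consumers paying €45 and sellers receiving €32 (the €13 wedge).
Burden on consumers: €7; on sellers: €6. (They sum to €13.)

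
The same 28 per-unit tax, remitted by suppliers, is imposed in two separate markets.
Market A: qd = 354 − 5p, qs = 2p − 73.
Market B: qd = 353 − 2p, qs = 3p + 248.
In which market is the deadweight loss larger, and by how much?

Market A: pre-tax p* = 61, q* = 49; post-tax q = 9; deadweight loss = 560.
Market B: pre-tax p* = 21, q* = 311; post-tax q = 277.4; deadweight loss = 470.4.
Difference: 560 vs 470.4 → market A is larger by 89.6.

Market A, by 89.6.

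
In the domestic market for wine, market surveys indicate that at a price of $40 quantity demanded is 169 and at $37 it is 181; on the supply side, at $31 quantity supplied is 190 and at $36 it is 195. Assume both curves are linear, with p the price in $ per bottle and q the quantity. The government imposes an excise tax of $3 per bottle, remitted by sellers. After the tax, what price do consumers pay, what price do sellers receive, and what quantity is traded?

Consumers pay $34.6; sellers receive $31.6; quantity = 190.6.

Demand slope: (181 − 169)/(37 − 40) = -4, so qd = 329 − 4p.
Supply slope: (195 − 190)/(36 − 31) = 1, so qs = p + 159.
Without the tax, 329 − 4p = p + 159 gives 5p = 170, so p* = $34 and q* = 193.
With the tax collected from sellers, supply shifts: qs = (p − 3) + 159.
New equilibrium: consumers pay $34.6, sellers receive $31.6, q = 190.6. (Wedge: pb − ps = 3.)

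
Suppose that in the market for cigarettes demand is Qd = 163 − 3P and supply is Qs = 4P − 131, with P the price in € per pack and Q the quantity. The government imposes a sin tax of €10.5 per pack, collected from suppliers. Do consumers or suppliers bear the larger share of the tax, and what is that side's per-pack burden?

Without the tax, 163 − 3P = 4P − 131 gives 7P = 294, so P* = €42 and Q* = 37.
With the tax collected from suppliers, supply shifts: Qs = 4(P − 10.5) − 131.
Solving gives Q = 19 with consumers paying €48 and suppliers receiving €37.5 (the €10.5 wedge).
Per-pack burden: consumers €6, suppliers €4.5.
Consumers take the larger share because demand is less price-elastic here (demand slope 3 vs supply slope 4).
The less price-elastic side of the market bears the larger share of a per-unit tax.

Consumers bear the larger share: €6 per pack.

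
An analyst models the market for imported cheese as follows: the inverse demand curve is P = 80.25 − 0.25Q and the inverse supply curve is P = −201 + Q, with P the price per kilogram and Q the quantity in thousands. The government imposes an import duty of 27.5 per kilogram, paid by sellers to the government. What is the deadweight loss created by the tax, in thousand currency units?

Deadweight loss = 302.5 thousand.

Inverting to Q(P) form: Qd = 321 − 4P; Qs = P + 201.
Without the tax, 321 − 4P = P + 201 gives 5P = 120, so P* = 24 and Q* = 225.
With the tax collected from sellers, supply shifts: Qs = (P − 27.5) + 201.
Solving gives Q = 203 with buyers paying 29.5 and sellers receiving 2 (the 27.5 wedge).
Quantity falls by |ΔQ| = |225 − 203| = 22.
DWL = ½ · t · |ΔQ| = ½ · 27.5 · 22 = 302.5.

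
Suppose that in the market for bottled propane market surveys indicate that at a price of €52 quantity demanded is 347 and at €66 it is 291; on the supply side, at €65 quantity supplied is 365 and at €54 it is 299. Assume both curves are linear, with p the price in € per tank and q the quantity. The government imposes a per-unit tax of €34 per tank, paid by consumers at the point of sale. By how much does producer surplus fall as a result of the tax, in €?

Demand slope: (291 − 347)/(66 − 52) = -4, so qd = 555 − 4p.
Supply slope: (299 − 365)/(54 − 65) = 6, so qs = 6p − 25.
Before the tax: set 555 − 4p = 6p − 25 → p* = €58, q* = 323.
With the tax collected from consumers, demand (in seller-price terms) shifts: qd = 555 − 4(p + 34).
New equilibrium: consumers pay €78.4, suppliers receive €44.4, q = 241.4. (Wedge: pb − ps = 34.)
ΔPS is the trapezoid between Q = 241.4 and Q = 323 of height €13.6: ½ · (323 + 241.4) · 13.6 = €3837.92.

Producer surplus falls by €3837.92.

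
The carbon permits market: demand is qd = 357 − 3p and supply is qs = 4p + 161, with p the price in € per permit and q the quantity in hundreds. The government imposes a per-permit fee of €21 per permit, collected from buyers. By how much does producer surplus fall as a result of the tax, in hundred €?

Before the tax: set 357 − 3p = 4p + 161 → p* = €28, q* = 273.
With the tax collected from buyers, demand (in seller-price terms) shifts: qd = 357 − 3(p + 21).
New equilibrium: buyers pay €40, suppliers receive €19, q = 237. (Wedge: pb − ps = 21.)
ΔPS is the trapezoid between Q = 237 and Q = 273 of height €9: ½ · (273 + 237) · 9 = €2295.

Producer surplus falls by €2295 hundred.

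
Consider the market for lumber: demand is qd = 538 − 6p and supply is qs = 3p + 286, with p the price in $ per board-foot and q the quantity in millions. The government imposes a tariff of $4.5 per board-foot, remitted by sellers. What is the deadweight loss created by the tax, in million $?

Before the tax: set 538 − 6p = 3p + 286 → p* = $28, q* = 370.
With the tax collected from sellers, supply shifts: qs = 3(p − 4.5) + 286.
New equilibrium: buyers pay $29.5, sellers receive $25, q = 361. (Wedge: pb − ps = 4.5.)
Quantity falls by |ΔQ| = |370 − 361| = 9.
DWL = ½ · t · |ΔQ| = ½ · 4.5 · 9 = $20.25.

Deadweight loss = $20.25 million.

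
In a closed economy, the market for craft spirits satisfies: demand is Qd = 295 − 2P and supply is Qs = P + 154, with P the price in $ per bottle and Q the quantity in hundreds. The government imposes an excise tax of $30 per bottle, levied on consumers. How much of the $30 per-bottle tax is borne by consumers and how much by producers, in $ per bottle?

Consumers bear $10 per bottle; producers bear $20 per bottle.

Without the tax, 295 − 2P = P + 154 gives 3P = 141, so P* = $47 and Q* = 201.
With the tax collected from consumers, demand (in seller-price terms) shifts: Qd = 295 − 2(P + 30).
New equilibrium: consumers pay $57, producers receive $27, Q = 181. (Wedge: Pb − Ps = 30.)
Burden on consumers: $10; on producers: $20. (They sum to $30.)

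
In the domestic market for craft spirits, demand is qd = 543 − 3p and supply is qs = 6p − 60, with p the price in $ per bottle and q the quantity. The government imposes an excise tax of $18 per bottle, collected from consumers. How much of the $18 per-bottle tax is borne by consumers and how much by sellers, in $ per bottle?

Without the tax, 543 − 3p = 6p − 60 gives 9p = 603, so p* = $67 and q* = 342.
With the tax collected from consumers, demand (in seller-price terms) shifts: qd = 543 − 3(p + 18).
New equilibrium: consumers pay $79, sellers receive $61, q = 306. (Wedge: pb − ps = 18.)
Burden on consumers: $12; on sellers: $6. (They sum to $18.)

Consumers bear $12 per bottle; sellers bear $6 per bottle.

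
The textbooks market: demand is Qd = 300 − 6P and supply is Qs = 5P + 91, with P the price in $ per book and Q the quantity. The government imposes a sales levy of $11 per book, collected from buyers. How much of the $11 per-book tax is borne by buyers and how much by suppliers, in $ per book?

Buyers bear $5 per book; suppliers bear $6 per book.

Before the tax: set 300 − 6P = 5P + 91 → P* = $19, Q* = 186.
With the tax collected from buyers, demand (in seller-price terms) shifts: Qd = 300 − 6(P + 11).
New equilibrium: buyers pay $24, suppliers receive $13, Q = 156. (Wedge: Pb − Ps = 11.)
Burden on buyers: $5; on suppliers: $6. (They sum to $11.)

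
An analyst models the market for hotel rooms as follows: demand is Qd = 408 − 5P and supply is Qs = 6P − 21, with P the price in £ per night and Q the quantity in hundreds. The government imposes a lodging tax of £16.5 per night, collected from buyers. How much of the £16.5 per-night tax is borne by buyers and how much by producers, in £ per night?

Without the tax, 408 − 5P = 6P − 21 gives 11P = 429, so P* = £39 and Q* = 213.
With the tax collected from buyers, demand (in seller-price terms) shifts: Qd = 408 − 5(P + 16.5).
Solving gives Q = 168 with buyers paying £48 and producers receiving £31.5 (the £16.5 wedge).
Burden on buyers: £9; on producers: £7.5. (They sum to £16.5.)
The less price-elastic side of the market bears the larger share of a per-unit tax.

Buyers bear £9 per night; producers bear £7.5 per night.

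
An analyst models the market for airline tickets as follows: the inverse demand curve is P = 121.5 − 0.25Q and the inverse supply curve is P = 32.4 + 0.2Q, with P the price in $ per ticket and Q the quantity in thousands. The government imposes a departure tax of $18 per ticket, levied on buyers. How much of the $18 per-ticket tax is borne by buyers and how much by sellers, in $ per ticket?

Rewrite in direct form: Qd = 486 − 4P and Qs = 5P − 162.
Without the tax, 486 − 4P = 5P − 162 gives 9P = 648, so P* = $72 and Q* = 198.
With the tax collected from buyers, demand (in seller-price terms) shifts: Qd = 486 − 4(P + 18).
New equilibrium: buyers pay $82, sellers receive $64, Q = 158. (Wedge: Pb − Ps = 18.)
Burden on buyers: $10; on sellers: $8. (They sum to $18.)
The less price-elastic side of the market bears the larger share of a per-unit tax.

Buyers bear $10 per ticket; sellers bear $8 per ticket.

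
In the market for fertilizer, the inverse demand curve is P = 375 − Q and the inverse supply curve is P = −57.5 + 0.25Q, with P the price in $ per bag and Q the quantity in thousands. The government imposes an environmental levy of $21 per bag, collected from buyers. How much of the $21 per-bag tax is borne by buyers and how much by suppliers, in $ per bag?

Rewrite in direct form: Qd = 375 − P and Qs = 4P + 230.
Without the tax, 375 − P = 4P + 230 gives 5P = 145, so P* = $29 and Q* = 346.
With the tax collected from buyers, demand (in seller-price terms) shifts: Qd = 375 − (P + 21).
New equilibrium: buyers pay $45.8, suppliers receive $24.8, Q = 329.2. (Wedge: Pb − Ps = 21.)
Burden on buyers: $16.8; on suppliers: $4.2. (They sum to $21.)
The less price-elastic side of the market bears the larger share of a per-unit tax.

Buyers bear $16.8 per bag; suppliers bear $4.2 per bag.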